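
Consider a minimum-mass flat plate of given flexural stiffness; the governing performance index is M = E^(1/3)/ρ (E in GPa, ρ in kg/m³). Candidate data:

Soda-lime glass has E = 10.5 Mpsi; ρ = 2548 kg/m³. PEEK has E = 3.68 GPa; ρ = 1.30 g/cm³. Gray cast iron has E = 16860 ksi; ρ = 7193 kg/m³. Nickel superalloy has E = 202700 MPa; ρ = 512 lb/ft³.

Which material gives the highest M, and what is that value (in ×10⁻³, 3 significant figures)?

soda-lime glass, M = 1.64×10⁻³

Putting every candidate on a common basis:
  soda-lime glass: E = 72.39 GPa, ρ = 2548 kg/m³
  PEEK: E = 3.680 GPa, ρ = 1300 kg/m³
  gray cast iron: E = 116.2 GPa, ρ = 7193 kg/m³
  nickel superalloy: E = 202.7 GPa, ρ = 8201 kg/m³
  soda-lime glass: M = 1.64×10⁻³
  PEEK: M = 1.19×10⁻³
  nickel superalloy: M = 0.716×10⁻³
  gray cast iron: M = 0.678×10⁻³
Soda-lime glass ranks first.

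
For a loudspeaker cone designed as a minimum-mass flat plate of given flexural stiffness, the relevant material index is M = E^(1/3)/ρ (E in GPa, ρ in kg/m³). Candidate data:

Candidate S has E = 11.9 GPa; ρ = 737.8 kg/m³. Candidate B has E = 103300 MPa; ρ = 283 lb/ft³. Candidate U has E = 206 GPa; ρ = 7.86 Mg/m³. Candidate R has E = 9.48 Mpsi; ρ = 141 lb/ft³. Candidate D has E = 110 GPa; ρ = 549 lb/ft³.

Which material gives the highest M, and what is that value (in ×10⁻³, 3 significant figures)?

candidate S, M = 3.09×10⁻³

After converting to SI:
  candidate S: E = 11.90 GPa, ρ = 737.8 kg/m³
  candidate B: E = 103.3 GPa, ρ = 4533 kg/m³
  candidate U: E = 206.0 GPa, ρ = 7860 kg/m³
  candidate R: E = 65.36 GPa, ρ = 2259 kg/m³
  candidate D: E = 110.0 GPa, ρ = 8794 kg/m³
  candidate S: M = 3.09×10⁻³
  candidate R: M = 1.78×10⁻³
  candidate B: M = 1.04×10⁻³
  candidate U: M = 0.751×10⁻³
  candidate D: M = 0.545×10⁻³
Candidate S ranks first.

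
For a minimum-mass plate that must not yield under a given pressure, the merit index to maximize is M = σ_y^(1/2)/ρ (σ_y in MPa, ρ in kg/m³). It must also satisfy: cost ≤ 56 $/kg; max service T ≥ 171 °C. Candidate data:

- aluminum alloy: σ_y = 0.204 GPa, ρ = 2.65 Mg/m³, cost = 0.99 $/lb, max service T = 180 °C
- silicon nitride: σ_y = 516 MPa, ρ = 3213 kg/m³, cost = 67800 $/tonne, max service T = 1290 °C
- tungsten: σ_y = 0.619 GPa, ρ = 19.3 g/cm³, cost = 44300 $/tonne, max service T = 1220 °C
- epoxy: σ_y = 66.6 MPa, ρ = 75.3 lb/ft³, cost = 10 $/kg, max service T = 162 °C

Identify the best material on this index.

Screen on constraints: cost ≤ 56 $/kg; max service T ≥ 171 °C. Survivors: aluminum alloy, tungsten.
Normalizing units and computing the index:
  aluminum alloy: σ_y = 204.0 MPa, ρ = 2650 kg/m³
  tungsten: σ_y = 619.0 MPa, ρ = 19300 kg/m³
  aluminum alloy: M = 5.39×10⁻³
  tungsten: M = 1.29×10⁻³
The maximum is for aluminum alloy.

aluminum alloy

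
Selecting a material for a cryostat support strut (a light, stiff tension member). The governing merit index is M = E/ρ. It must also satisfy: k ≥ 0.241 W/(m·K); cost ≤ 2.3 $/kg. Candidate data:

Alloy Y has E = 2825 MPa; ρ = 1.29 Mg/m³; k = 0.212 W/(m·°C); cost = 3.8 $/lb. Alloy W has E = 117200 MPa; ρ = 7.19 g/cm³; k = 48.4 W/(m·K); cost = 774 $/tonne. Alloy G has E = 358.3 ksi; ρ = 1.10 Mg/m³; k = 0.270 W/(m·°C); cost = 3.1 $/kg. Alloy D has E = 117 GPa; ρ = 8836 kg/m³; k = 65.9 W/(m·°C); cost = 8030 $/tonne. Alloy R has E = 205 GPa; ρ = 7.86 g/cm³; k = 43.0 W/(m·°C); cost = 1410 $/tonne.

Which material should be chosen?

Screen on constraints: k ≥ 0.241 W/(m·K); cost ≤ 2.3 $/kg. Survivors: alloy W, alloy R.
In SI units:
  alloy W: E = 117.2 GPa, ρ = 7190 kg/m³
  alloy R: E = 205.0 GPa, ρ = 7860 kg/m³
  alloy R: M = 26.1 MN·m/kg
  alloy W: M = 16.3 MN·m/kg
Alloy R ranks first.

alloy R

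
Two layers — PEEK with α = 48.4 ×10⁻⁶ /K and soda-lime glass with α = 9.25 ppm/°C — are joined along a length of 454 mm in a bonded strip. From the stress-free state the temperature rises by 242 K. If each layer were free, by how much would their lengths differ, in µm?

4300 µm

Δα = |48.4 − 9.25|×10⁻⁶/K = 39.1×10⁻⁶/K.
ΔL_mismatch = Δα·L·ΔT = 39.1×10⁻⁶ × 454.0 mm × 242.0 K = 4300 µm.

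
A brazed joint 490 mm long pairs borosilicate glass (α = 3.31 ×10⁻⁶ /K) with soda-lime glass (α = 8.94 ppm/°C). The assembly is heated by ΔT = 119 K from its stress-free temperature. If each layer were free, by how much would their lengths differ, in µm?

Δα = |3.31 − 8.94|×10⁻⁶/K = 5.63×10⁻⁶/K.
ΔL_mismatch = Δα·L·ΔT = 5.63×10⁻⁶ × 490.0 mm × 119.0 K = 328 µm.

328 µm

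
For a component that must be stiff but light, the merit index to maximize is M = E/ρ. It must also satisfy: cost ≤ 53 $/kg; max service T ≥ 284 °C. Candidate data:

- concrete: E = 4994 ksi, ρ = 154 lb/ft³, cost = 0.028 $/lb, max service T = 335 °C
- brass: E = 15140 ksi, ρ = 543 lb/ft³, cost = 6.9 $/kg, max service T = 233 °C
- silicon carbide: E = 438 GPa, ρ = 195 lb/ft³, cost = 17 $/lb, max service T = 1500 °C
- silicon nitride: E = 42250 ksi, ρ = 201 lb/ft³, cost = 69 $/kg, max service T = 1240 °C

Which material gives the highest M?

Screen on constraints: cost ≤ 53 $/kg; max service T ≥ 284 °C. Survivors: concrete, silicon carbide.
In SI units:
  concrete: E = 34.43 GPa, ρ = 2467 kg/m³
  silicon carbide: E = 438.0 GPa, ρ = 3124 kg/m³
  silicon carbide: M = 140 MN·m/kg
  concrete: M = 14.0 MN·m/kg
Silicon carbide has the largest M.

silicon carbide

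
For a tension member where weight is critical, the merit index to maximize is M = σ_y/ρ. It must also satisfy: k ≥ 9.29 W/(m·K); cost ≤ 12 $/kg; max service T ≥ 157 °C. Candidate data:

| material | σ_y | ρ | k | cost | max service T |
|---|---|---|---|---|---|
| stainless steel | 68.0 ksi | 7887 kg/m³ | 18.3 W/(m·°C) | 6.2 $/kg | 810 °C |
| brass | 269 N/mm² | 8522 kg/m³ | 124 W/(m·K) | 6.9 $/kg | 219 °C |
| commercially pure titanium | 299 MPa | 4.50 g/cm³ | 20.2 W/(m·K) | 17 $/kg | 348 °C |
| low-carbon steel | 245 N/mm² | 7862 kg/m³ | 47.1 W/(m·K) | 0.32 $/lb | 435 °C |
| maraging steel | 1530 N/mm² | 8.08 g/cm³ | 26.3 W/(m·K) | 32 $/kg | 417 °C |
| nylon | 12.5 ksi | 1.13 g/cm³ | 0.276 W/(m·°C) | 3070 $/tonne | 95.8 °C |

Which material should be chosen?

Screen on constraints: k ≥ 9.29 W/(m·K); cost ≤ 12 $/kg; max service T ≥ 157 °C. Survivors: stainless steel, brass, low-carbon steel.
After converting to SI:
  stainless steel: σ_y = 468.8 MPa, ρ = 7887 kg/m³
  brass: σ_y = 269.0 MPa, ρ = 8522 kg/m³
  low-carbon steel: σ_y = 245.0 MPa, ρ = 7862 kg/m³
  stainless steel: M = 59.4 kN·m/kg
  brass: M = 31.6 kN·m/kg
  low-carbon steel: M = 31.2 kN·m/kg
Stainless steel has the largest M.

stainless steel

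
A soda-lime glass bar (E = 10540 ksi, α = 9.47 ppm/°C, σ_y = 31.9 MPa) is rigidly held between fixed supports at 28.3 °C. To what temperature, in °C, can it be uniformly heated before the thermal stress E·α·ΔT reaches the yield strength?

E = 10540 ksi = 72.67 GPa.
E·α·ΔT = 31.90 MPa ⇒ ΔT = 31.90 / (72.67×10³ × 9.47×10⁻⁶) = 46.35 K.
T = 28.3 + 46.35 = 74.65 °C.

74.7 °C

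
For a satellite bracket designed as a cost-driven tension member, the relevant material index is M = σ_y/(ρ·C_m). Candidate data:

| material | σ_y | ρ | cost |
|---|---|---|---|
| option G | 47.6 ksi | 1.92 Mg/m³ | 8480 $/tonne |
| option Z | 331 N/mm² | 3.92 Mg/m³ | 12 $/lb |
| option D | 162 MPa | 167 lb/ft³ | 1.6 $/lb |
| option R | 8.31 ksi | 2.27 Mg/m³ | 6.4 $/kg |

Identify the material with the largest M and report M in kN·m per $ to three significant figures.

option G, M = 20.2 kN·m per $

Putting every candidate on a common basis:
  option G: σ_y = 328.2 MPa, ρ = 1920 kg/m³, cost = 8.480 $/kg
  option Z: σ_y = 331.0 MPa, ρ = 3920 kg/m³, cost = 26.46 $/kg
  option D: σ_y = 162.0 MPa, ρ = 2675 kg/m³, cost = 3.527 $/kg
  option R: σ_y = 57.30 MPa, ρ = 2270 kg/m³, cost = 6.400 $/kg
  option G: M = 20.2 kN·m per $
  option D: M = 17.2 kN·m per $
  option R: M = 3.94 kN·m per $
  option Z: M = 3.19 kN·m per $
The maximum is for option G.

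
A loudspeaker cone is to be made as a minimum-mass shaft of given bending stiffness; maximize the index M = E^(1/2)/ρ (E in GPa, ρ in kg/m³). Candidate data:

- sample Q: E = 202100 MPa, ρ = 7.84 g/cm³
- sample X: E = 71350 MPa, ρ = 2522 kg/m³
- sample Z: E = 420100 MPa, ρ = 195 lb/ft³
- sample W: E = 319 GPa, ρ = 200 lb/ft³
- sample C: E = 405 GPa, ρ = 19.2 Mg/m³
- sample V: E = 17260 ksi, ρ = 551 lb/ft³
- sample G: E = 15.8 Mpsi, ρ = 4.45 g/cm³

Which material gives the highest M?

sample Z

In SI units:
  sample Q: E = 202.1 GPa, ρ = 7840 kg/m³
  sample X: E = 71.35 GPa, ρ = 2522 kg/m³
  sample Z: E = 420.1 GPa, ρ = 3124 kg/m³
  sample W: E = 319.0 GPa, ρ = 3204 kg/m³
  sample C: E = 405.0 GPa, ρ = 19200 kg/m³
  sample V: E = 119.0 GPa, ρ = 8826 kg/m³
  sample G: E = 108.9 GPa, ρ = 4450 kg/m³
  sample Z: M = 6.56×10⁻³
  sample W: M = 5.57×10⁻³
  sample X: M = 3.35×10⁻³
  sample G: M = 2.35×10⁻³
  sample Q: M = 1.81×10⁻³
  sample V: M = 1.24×10⁻³
  sample C: M = 1.05×10⁻³
The maximum is for sample Z.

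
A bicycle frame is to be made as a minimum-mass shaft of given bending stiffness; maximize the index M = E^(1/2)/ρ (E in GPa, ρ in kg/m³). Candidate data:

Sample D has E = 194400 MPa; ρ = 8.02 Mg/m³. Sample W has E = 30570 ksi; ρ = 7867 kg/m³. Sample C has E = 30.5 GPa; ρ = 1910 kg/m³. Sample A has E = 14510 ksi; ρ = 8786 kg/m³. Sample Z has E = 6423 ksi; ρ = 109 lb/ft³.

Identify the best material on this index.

sample Z

Putting every candidate on a common basis:
  sample D: E = 194.4 GPa, ρ = 8020 kg/m³
  sample W: E = 210.8 GPa, ρ = 7867 kg/m³
  sample C: E = 30.50 GPa, ρ = 1910 kg/m³
  sample A: E = 100.0 GPa, ρ = 8786 kg/m³
  sample Z: E = 44.29 GPa, ρ = 1746 kg/m³
  sample Z: M = 3.81×10⁻³
  sample C: M = 2.89×10⁻³
  sample W: M = 1.85×10⁻³
  sample D: M = 1.74×10⁻³
  sample A: M = 1.14×10⁻³
Highest index: sample Z.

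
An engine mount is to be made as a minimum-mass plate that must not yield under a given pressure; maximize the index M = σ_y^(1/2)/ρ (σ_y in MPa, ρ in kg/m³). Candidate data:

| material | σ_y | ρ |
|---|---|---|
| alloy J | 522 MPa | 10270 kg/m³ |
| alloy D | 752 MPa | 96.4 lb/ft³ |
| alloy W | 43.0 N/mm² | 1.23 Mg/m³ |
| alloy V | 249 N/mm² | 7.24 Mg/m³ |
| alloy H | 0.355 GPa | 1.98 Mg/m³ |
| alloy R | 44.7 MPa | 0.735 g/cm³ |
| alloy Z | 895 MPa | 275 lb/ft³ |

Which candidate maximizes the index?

alloy D

After converting to SI:
  alloy J: σ_y = 522.0 MPa, ρ = 10270 kg/m³
  alloy D: σ_y = 752.0 MPa, ρ = 1544 kg/m³
  alloy W: σ_y = 43.00 MPa, ρ = 1230 kg/m³
  alloy V: σ_y = 249.0 MPa, ρ = 7240 kg/m³
  alloy H: σ_y = 355.0 MPa, ρ = 1980 kg/m³
  alloy R: σ_y = 44.70 MPa, ρ = 735.0 kg/m³
  alloy Z: σ_y = 895.0 MPa, ρ = 4405 kg/m³
  alloy D: M = 17.8×10⁻³
  alloy H: M = 9.52×10⁻³
  alloy R: M = 9.10×10⁻³
  alloy Z: M = 6.79×10⁻³
  alloy W: M = 5.33×10⁻³
  alloy J: M = 2.22×10⁻³
  alloy V: M = 2.18×10⁻³
Highest index: alloy D.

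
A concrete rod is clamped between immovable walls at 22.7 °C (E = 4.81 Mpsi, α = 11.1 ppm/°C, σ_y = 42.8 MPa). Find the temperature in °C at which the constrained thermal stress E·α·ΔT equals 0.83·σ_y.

E = 4.81 Mpsi = 33.16 GPa.
E·α·ΔT = 35.52 MPa ⇒ ΔT = 35.52 / (33.16×10³ × 11.1×10⁻⁶) = 96.50 K.
T = 22.7 + 96.50 = 119.2 °C.

119 °C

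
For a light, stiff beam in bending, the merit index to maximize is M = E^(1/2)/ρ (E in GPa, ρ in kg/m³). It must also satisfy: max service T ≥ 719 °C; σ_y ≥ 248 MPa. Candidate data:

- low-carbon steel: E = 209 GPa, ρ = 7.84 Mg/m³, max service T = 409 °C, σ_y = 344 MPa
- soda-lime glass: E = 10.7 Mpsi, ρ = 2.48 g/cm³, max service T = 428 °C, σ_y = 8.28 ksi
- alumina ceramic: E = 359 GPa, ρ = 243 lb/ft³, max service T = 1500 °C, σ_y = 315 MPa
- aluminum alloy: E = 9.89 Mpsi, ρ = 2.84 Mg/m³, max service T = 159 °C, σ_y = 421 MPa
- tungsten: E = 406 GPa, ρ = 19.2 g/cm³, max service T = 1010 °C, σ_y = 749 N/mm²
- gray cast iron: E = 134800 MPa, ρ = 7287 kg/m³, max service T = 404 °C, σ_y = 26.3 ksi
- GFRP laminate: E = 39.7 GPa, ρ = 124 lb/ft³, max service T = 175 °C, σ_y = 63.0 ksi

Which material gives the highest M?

Screen on constraints: max service T ≥ 719 °C; σ_y ≥ 248 MPa. Survivors: alumina ceramic, tungsten.
After converting to SI:
  alumina ceramic: E = 359.0 GPa, ρ = 3892 kg/m³
  tungsten: E = 406.0 GPa, ρ = 19200 kg/m³
  alumina ceramic: M = 4.87×10⁻³
  tungsten: M = 1.05×10⁻³
The maximum is for alumina ceramic.

alumina ceramic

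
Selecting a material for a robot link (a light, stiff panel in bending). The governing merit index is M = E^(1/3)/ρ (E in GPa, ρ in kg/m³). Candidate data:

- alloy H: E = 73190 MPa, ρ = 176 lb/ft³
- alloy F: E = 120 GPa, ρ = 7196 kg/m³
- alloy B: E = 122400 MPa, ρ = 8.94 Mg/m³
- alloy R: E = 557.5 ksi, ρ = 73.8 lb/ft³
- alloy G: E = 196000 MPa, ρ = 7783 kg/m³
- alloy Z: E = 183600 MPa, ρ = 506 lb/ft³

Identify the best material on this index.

Normalizing units and computing the index:
  alloy H: E = 73.19 GPa, ρ = 2819 kg/m³
  alloy F: E = 120.0 GPa, ρ = 7196 kg/m³
  alloy B: E = 122.4 GPa, ρ = 8940 kg/m³
  alloy R: E = 3.844 GPa, ρ = 1182 kg/m³
  alloy G: E = 196.0 GPa, ρ = 7783 kg/m³
  alloy Z: E = 183.6 GPa, ρ = 8105 kg/m³
  alloy H: M = 1.48×10⁻³
  alloy R: M = 1.33×10⁻³
  alloy G: M = 0.746×10⁻³
  alloy Z: M = 0.701×10⁻³
  alloy F: M = 0.685×10⁻³
  alloy B: M = 0.555×10⁻³
Highest index: alloy H.

alloy H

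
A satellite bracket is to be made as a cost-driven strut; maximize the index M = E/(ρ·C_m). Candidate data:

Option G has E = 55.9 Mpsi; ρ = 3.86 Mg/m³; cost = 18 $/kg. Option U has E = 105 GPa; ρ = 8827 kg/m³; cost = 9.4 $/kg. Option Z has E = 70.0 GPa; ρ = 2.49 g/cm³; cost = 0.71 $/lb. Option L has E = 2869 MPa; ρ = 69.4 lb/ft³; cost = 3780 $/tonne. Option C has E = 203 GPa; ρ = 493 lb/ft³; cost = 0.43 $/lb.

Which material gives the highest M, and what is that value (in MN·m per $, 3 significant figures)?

option C, M = 27.1 MN·m per $

In SI units:
  option G: E = 385.4 GPa, ρ = 3860 kg/m³, cost = 18.00 $/kg
  option U: E = 105.0 GPa, ρ = 8827 kg/m³, cost = 9.400 $/kg
  option Z: E = 70.00 GPa, ρ = 2490 kg/m³, cost = 1.565 $/kg
  option L: E = 2.869 GPa, ρ = 1112 kg/m³, cost = 3.780 $/kg
  option C: E = 203.0 GPa, ρ = 7897 kg/m³, cost = 0.9480 $/kg
  option C: M = 27.1 MN·m per $
  option Z: M = 18.0 MN·m per $
  option G: M = 5.55 MN·m per $
  option U: M = 1.27 MN·m per $
  option L: M = 0.683 MN·m per $
Option C ranks first.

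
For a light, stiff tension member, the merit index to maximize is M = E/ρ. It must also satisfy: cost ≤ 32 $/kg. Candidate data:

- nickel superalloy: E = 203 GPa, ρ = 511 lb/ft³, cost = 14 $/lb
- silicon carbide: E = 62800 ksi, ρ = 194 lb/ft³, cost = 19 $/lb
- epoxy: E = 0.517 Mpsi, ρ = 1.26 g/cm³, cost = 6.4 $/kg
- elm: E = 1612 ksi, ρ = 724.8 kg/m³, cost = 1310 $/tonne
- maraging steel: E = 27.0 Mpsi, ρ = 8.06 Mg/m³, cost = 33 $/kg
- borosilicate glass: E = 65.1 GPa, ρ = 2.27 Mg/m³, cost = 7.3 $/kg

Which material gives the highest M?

Screen on constraints: cost ≤ 32 $/kg. Survivors: nickel superalloy, epoxy, elm, borosilicate glass.
In SI units:
  nickel superalloy: E = 203.0 GPa, ρ = 8185 kg/m³
  epoxy: E = 3.565 GPa, ρ = 1260 kg/m³
  elm: E = 11.11 GPa, ρ = 724.8 kg/m³
  borosilicate glass: E = 65.10 GPa, ρ = 2270 kg/m³
  borosilicate glass: M = 28.7 MN·m/kg
  nickel superalloy: M = 24.8 MN·m/kg
  elm: M = 15.3 MN·m/kg
  epoxy: M = 2.83 MN·m/kg
Borosilicate glass has the largest M.

borosilicate glass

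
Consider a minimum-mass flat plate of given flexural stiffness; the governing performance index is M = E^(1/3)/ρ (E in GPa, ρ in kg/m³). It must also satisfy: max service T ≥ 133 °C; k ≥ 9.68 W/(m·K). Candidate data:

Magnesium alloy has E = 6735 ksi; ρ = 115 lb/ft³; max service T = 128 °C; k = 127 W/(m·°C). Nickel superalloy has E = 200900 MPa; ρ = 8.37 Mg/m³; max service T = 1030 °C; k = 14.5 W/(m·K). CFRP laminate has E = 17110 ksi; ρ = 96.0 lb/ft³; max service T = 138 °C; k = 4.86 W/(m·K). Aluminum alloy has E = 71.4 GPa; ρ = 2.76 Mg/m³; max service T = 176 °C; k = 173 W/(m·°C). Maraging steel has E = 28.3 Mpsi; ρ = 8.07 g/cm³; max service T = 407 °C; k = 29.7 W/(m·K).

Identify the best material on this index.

Screen on constraints: max service T ≥ 133 °C; k ≥ 9.68 W/(m·K). Survivors: nickel superalloy, aluminum alloy, maraging steel.
Convert each candidate to consistent units, then evaluate M:
  nickel superalloy: E = 200.9 GPa, ρ = 8370 kg/m³
  aluminum alloy: E = 71.40 GPa, ρ = 2760 kg/m³
  maraging steel: E = 195.1 GPa, ρ = 8070 kg/m³
  aluminum alloy: M = 1.50×10⁻³
  maraging steel: M = 0.719×10⁻³
  nickel superalloy: M = 0.700×10⁻³
Highest index: aluminum alloy.

aluminum alloy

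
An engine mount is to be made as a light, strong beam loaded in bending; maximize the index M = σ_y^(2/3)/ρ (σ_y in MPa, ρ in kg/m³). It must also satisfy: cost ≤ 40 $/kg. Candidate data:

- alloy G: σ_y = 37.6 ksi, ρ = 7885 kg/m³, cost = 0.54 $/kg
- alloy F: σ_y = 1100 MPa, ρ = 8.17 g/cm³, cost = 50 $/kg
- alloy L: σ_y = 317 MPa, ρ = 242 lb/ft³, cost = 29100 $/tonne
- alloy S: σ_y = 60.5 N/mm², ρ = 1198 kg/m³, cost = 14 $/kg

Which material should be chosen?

Screen on constraints: cost ≤ 40 $/kg. Survivors: alloy G, alloy L, alloy S.
Putting every candidate on a common basis:
  alloy G: σ_y = 259.2 MPa, ρ = 7885 kg/m³
  alloy L: σ_y = 317.0 MPa, ρ = 3876 kg/m³
  alloy S: σ_y = 60.50 MPa, ρ = 1198 kg/m³
  alloy S: M = 12.9×10⁻³
  alloy L: M = 12.0×10⁻³
  alloy G: M = 5.16×10⁻³
Alloy S has the largest M.

alloy S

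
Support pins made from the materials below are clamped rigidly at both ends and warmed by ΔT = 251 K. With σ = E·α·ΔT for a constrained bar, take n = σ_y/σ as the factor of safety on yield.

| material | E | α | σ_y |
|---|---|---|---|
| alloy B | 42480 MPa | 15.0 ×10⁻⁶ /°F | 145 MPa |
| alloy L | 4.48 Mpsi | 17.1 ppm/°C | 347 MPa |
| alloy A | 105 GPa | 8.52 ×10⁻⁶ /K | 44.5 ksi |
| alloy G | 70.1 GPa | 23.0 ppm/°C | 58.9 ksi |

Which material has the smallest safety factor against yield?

alloy B

In consistent units (E in GPa, α in ×10⁻⁶/K, σ_y in MPa):
  alloy B: E = 42.48, α = 27.0, σ_y = 145.0 → σ = 288 MPa, n = 0.504
  alloy L: E = 30.89, α = 17.1, σ_y = 347.0 → σ = 133 MPa, n = 2.62
  alloy A: E = 105.0, α = 8.52, σ_y = 306.8 → σ = 225 MPa, n = 1.37
  alloy G: E = 70.10, α = 23.0, σ_y = 406.1 → σ = 405 MPa, n = 1.00
Alloy B has the lowest safety factor, n = 0.504.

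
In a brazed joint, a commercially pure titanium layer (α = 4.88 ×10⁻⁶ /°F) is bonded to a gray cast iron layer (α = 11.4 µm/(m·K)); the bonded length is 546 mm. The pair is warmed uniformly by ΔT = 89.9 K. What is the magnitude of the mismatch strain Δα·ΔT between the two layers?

commercially pure titanium: α = 4.88×10⁻⁶/°F × 9/5 = 8.78×10⁻⁶/K.
Δα = |8.78 − 11.4|×10⁻⁶/K = 2.62×10⁻⁶/K.
Mismatch strain = Δα·ΔT = 2.62×10⁻⁶ × 89.9 = 2.35×10⁻⁴.

2.35×10⁻⁴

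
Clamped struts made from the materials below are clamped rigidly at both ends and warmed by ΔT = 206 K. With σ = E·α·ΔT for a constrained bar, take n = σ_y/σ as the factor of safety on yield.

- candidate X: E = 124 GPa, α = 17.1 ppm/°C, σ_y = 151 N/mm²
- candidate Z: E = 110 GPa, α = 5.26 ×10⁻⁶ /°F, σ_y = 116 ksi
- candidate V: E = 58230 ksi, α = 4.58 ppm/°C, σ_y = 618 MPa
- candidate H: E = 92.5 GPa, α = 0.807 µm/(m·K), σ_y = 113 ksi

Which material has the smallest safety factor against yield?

candidate X

In consistent units (E in GPa, α in ×10⁻⁶/K, σ_y in MPa):
  candidate X: E = 124.0, α = 17.1, σ_y = 151.0 → σ = 437 MPa, n = 0.346
  candidate Z: E = 110.0, α = 9.47, σ_y = 799.8 → σ = 215 MPa, n = 3.73
  candidate V: E = 401.5, α = 4.58, σ_y = 618.0 → σ = 379 MPa, n = 1.63
  candidate H: E = 92.50, α = 0.807, σ_y = 779.1 → σ = 15.4 MPa, n = 50.7
Candidate X has the lowest safety factor, n = 0.346.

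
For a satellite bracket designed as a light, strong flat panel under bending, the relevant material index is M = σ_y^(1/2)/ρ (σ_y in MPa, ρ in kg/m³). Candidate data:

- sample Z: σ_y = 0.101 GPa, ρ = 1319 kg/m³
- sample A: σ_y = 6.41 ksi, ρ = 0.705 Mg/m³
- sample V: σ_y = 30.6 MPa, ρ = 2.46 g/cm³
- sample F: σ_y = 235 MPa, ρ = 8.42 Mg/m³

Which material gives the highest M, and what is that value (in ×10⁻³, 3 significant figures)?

After converting to SI:
  sample Z: σ_y = 101.0 MPa, ρ = 1319 kg/m³
  sample A: σ_y = 44.20 MPa, ρ = 705.0 kg/m³
  sample V: σ_y = 30.60 MPa, ρ = 2460 kg/m³
  sample F: σ_y = 235.0 MPa, ρ = 8420 kg/m³
  sample A: M = 9.43×10⁻³
  sample Z: M = 7.62×10⁻³
  sample V: M = 2.25×10⁻³
  sample F: M = 1.82×10⁻³
The maximum is for sample A.

sample A, M = 9.43×10⁻³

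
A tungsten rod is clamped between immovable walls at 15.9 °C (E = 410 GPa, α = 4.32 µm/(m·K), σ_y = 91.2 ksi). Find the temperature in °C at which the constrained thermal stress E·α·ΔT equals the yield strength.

σ_y = 91.2 ksi = 628.8 MPa.
E·α·ΔT = 628.8 MPa ⇒ ΔT = 628.8 / (410.0×10³ × 4.32×10⁻⁶) = 355.0 K.
T = 15.9 + 355.0 = 370.9 °C.

371 °C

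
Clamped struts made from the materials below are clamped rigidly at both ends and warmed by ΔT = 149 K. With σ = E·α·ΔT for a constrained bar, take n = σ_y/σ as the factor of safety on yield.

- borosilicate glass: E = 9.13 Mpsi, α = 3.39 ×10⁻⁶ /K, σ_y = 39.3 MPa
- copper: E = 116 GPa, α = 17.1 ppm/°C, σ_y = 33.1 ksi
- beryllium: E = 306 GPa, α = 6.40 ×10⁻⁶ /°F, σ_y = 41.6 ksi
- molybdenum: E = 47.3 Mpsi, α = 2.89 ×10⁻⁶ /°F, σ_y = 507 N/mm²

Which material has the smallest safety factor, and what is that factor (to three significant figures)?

beryllium, n = 0.546

With everything in SI (GPa, ×10⁻⁶/K, MPa):
  borosilicate glass: E = 62.95, α = 3.39, σ_y = 39.30 → σ = 31.8 MPa, n = 1.24
  copper: E = 116.0, α = 17.1, σ_y = 228.2 → σ = 296 MPa, n = 0.772
  beryllium: E = 306.0, α = 11.5, σ_y = 286.8 → σ = 525 MPa, n = 0.546
  molybdenum: E = 326.1, α = 5.20, σ_y = 507.0 → σ = 253 MPa, n = 2.01
Smallest n: beryllium with n = 0.546.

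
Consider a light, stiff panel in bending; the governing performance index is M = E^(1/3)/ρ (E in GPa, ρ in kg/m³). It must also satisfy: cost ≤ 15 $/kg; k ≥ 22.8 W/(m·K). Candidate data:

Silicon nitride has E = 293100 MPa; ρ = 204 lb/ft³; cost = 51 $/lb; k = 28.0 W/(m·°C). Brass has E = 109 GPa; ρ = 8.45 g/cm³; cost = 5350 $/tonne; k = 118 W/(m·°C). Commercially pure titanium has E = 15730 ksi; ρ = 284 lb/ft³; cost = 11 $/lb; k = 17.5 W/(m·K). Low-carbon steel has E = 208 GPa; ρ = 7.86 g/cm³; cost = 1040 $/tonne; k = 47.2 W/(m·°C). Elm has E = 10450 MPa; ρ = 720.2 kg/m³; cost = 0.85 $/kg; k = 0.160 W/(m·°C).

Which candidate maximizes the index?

Screen on constraints: cost ≤ 15 $/kg; k ≥ 22.8 W/(m·K). Survivors: brass, low-carbon steel.
Convert each candidate to consistent units, then evaluate M:
  brass: E = 109.0 GPa, ρ = 8450 kg/m³
  low-carbon steel: E = 208.0 GPa, ρ = 7860 kg/m³
  low-carbon steel: M = 0.754×10⁻³
  brass: M = 0.565×10⁻³
The maximum is for low-carbon steel.

low-carbon steel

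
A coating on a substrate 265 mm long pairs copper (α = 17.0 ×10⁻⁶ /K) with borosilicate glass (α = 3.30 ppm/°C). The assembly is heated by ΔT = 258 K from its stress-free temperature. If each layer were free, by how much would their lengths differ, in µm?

Δα = |17.0 − 3.30|×10⁻⁶/K = 13.7×10⁻⁶/K.
ΔL_mismatch = Δα·L·ΔT = 13.7×10⁻⁶ × 265.0 mm × 258.0 K = 937 µm.

937 µm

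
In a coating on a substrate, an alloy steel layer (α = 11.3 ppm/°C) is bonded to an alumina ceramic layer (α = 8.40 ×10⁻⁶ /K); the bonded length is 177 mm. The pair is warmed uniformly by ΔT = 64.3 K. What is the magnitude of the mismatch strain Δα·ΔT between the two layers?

1.86×10⁻⁴

Δα = |11.3 − 8.40|×10⁻⁶/K = 2.90×10⁻⁶/K.
Mismatch strain = Δα·ΔT = 2.90×10⁻⁶ × 64.3 = 1.86×10⁻⁴.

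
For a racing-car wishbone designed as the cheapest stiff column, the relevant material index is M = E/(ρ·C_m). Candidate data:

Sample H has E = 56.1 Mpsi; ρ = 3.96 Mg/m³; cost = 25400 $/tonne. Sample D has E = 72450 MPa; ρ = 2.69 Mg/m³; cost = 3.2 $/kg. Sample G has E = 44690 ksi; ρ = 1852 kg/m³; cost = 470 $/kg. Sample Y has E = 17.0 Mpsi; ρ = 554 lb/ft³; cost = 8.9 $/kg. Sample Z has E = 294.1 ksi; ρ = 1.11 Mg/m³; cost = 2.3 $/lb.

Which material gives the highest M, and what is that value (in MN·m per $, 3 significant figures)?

Normalizing units and computing the index:
  sample H: E = 386.8 GPa, ρ = 3960 kg/m³, cost = 25.40 $/kg
  sample D: E = 72.45 GPa, ρ = 2690 kg/m³, cost = 3.200 $/kg
  sample G: E = 308.1 GPa, ρ = 1852 kg/m³, cost = 470.0 $/kg
  sample Y: E = 117.2 GPa, ρ = 8874 kg/m³, cost = 8.900 $/kg
  sample Z: E = 2.028 GPa, ρ = 1110 kg/m³, cost = 5.071 $/kg
  sample D: M = 8.42 MN·m per $
  sample H: M = 3.85 MN·m per $
  sample Y: M = 1.48 MN·m per $
  sample Z: M = 0.360 MN·m per $
  sample G: M = 0.354 MN·m per $
Highest index: sample D.

sample D, M = 8.42 MN·m per $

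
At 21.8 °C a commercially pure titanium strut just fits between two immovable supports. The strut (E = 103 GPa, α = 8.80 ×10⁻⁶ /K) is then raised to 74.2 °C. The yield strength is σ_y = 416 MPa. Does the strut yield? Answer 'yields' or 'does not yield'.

does not yield

ΔT = 52.40 K. Constrained thermal stress σ = E·α·ΔT = 103.0×10³ MPa × 8.80×10⁻⁶ × 52.40 = 47.5 MPa (compressive).
Compare to σ_y = 416 MPa: σ < σ_y, so it does not yield.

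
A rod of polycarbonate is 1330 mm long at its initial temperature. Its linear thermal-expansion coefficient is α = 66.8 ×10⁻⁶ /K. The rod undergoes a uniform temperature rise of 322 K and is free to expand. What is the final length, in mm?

1358.6 mm

ΔL = α·L₀·ΔT = 66.8×10⁻⁶ × 1330 mm × 322.0 K = 28.6 mm.
L = L₀ + ΔL = 1330 + 28.6 = 1358.6 mm.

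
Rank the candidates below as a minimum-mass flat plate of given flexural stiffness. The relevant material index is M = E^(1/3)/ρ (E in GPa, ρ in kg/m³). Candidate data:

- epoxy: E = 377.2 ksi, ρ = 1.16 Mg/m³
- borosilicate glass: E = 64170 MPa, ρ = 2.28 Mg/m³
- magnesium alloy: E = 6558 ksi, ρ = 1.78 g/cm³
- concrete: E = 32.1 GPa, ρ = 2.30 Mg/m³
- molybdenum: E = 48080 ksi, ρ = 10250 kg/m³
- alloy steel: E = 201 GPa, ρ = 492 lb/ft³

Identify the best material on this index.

Convert each candidate to consistent units, then evaluate M:
  epoxy: E = 2.601 GPa, ρ = 1160 kg/m³
  borosilicate glass: E = 64.17 GPa, ρ = 2280 kg/m³
  magnesium alloy: E = 45.22 GPa, ρ = 1780 kg/m³
  concrete: E = 32.10 GPa, ρ = 2300 kg/m³
  molybdenum: E = 331.5 GPa, ρ = 10250 kg/m³
  alloy steel: E = 201.0 GPa, ρ = 7881 kg/m³
  magnesium alloy: M = 2.00×10⁻³
  borosilicate glass: M = 1.76×10⁻³
  concrete: M = 1.38×10⁻³
  epoxy: M = 1.19×10⁻³
  alloy steel: M = 0.743×10⁻³
  molybdenum: M = 0.675×10⁻³
Magnesium alloy ranks first.

magnesium alloy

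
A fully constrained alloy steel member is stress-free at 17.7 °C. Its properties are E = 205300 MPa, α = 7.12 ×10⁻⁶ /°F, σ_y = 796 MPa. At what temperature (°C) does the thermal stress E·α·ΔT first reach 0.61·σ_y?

202 °C

E = 205300 MPa = 205.3 GPa.
α = 7.12×10⁻⁶/°F × 9/5 = 12.8×10⁻⁶/K.
E·α·ΔT = 485.6 MPa ⇒ ΔT = 485.6 / (205.3×10³ × 12.8×10⁻⁶) = 184.5 K.
T = 17.7 + 184.5 = 202.2 °C.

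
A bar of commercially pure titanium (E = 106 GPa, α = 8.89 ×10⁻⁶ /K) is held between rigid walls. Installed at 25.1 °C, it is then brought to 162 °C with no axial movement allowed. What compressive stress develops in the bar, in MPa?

ΔT = 136.9 K. Constrained thermal stress σ = E·α·ΔT = 106.0×10³ MPa × 8.89×10⁻⁶ × 136.9 = 129 MPa (compressive).

129 MPa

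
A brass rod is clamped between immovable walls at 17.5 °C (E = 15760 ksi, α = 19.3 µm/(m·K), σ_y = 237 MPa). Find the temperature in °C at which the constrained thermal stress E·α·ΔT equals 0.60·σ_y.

E = 15760 ksi = 108.7 GPa.
E·α·ΔT = 142.2 MPa ⇒ ΔT = 142.2 / (108.7×10³ × 19.3×10⁻⁶) = 67.81 K.
T = 17.5 + 67.81 = 85.31 °C.

85.3 °C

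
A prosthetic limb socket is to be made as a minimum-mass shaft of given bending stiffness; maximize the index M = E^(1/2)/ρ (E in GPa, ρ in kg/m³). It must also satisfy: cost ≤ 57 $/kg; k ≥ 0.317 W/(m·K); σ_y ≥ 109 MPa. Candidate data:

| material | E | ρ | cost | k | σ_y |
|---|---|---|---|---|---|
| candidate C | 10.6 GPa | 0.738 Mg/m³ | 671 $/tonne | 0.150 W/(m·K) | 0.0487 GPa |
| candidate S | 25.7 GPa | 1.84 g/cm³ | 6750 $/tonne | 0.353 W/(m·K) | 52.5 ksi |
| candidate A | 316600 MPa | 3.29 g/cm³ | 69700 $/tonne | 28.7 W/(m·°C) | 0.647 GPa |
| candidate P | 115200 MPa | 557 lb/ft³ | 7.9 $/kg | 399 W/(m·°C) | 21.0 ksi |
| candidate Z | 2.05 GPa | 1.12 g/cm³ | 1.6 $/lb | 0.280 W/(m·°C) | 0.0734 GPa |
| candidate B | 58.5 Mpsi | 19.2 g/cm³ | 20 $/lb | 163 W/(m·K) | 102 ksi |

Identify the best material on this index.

candidate S

Screen on constraints: cost ≤ 57 $/kg; k ≥ 0.317 W/(m·K); σ_y ≥ 109 MPa. Survivors: candidate S, candidate P, candidate B.
In SI units:
  candidate S: E = 25.70 GPa, ρ = 1840 kg/m³
  candidate P: E = 115.2 GPa, ρ = 8922 kg/m³
  candidate B: E = 403.3 GPa, ρ = 19200 kg/m³
  candidate S: M = 2.76×10⁻³
  candidate P: M = 1.20×10⁻³
  candidate B: M = 1.05×10⁻³
Candidate S ranks first.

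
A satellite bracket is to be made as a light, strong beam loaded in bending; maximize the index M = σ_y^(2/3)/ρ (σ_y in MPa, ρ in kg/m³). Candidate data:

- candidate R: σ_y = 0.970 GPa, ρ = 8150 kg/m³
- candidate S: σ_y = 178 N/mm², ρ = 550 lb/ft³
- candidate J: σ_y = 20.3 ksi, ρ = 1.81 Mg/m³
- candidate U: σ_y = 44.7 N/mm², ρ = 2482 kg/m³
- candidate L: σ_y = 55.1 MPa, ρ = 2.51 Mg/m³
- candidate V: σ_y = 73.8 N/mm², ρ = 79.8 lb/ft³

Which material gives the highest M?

Putting every candidate on a common basis:
  candidate R: σ_y = 970.0 MPa, ρ = 8150 kg/m³
  candidate S: σ_y = 178.0 MPa, ρ = 8810 kg/m³
  candidate J: σ_y = 140.0 MPa, ρ = 1810 kg/m³
  candidate U: σ_y = 44.70 MPa, ρ = 2482 kg/m³
  candidate L: σ_y = 55.10 MPa, ρ = 2510 kg/m³
  candidate V: σ_y = 73.80 MPa, ρ = 1278 kg/m³
  candidate J: M = 14.9×10⁻³
  candidate V: M = 13.8×10⁻³
  candidate R: M = 12.0×10⁻³
  candidate L: M = 5.77×10⁻³
  candidate U: M = 5.07×10⁻³
  candidate S: M = 3.59×10⁻³
Candidate J ranks first.

candidate J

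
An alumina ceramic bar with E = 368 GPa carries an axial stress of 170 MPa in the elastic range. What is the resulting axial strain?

ε = σ/E = 170 / 368000 = 4.62×10⁻⁴.

4.62×10⁻⁴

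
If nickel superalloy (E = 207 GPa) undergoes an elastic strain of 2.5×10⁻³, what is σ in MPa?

518 MPa

σ = E·ε = 207000 MPa × 2.5×10⁻³ = 518 MPa.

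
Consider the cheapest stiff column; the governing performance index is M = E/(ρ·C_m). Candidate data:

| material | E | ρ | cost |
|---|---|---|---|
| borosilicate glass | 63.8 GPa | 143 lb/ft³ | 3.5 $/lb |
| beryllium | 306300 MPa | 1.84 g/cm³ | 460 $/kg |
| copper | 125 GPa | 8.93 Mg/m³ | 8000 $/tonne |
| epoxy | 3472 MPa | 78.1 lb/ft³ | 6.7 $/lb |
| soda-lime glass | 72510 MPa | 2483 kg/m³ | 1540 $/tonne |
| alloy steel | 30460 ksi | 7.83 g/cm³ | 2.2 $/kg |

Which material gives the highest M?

After converting to SI:
  borosilicate glass: E = 63.80 GPa, ρ = 2291 kg/m³, cost = 7.716 $/kg
  beryllium: E = 306.3 GPa, ρ = 1840 kg/m³, cost = 460.0 $/kg
  copper: E = 125.0 GPa, ρ = 8930 kg/m³, cost = 8.000 $/kg
  epoxy: E = 3.472 GPa, ρ = 1251 kg/m³, cost = 14.77 $/kg
  soda-lime glass: E = 72.51 GPa, ρ = 2483 kg/m³, cost = 1.540 $/kg
  alloy steel: E = 210.0 GPa, ρ = 7830 kg/m³, cost = 2.200 $/kg
  soda-lime glass: M = 19.0 MN·m per $
  alloy steel: M = 12.2 MN·m per $
  borosilicate glass: M = 3.61 MN·m per $
  copper: M = 1.75 MN·m per $
  beryllium: M = 0.362 MN·m per $
  epoxy: M = 0.188 MN·m per $
The maximum is for soda-lime glass.

soda-lime glass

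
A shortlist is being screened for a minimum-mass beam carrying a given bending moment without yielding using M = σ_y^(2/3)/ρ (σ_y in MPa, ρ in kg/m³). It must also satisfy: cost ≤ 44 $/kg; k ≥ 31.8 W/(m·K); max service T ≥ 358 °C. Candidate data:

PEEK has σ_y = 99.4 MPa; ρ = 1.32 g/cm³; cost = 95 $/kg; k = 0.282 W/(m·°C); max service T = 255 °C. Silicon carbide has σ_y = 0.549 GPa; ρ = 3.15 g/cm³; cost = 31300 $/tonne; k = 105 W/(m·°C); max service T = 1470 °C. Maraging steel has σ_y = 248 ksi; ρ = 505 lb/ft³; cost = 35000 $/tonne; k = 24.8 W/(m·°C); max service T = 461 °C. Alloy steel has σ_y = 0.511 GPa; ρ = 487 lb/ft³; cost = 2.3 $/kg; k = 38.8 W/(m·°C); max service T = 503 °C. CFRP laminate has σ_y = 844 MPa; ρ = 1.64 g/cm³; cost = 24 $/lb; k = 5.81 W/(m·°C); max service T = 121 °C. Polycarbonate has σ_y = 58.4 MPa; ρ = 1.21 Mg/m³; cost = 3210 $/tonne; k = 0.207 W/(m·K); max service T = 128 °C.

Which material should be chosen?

silicon carbide

Screen on constraints: cost ≤ 44 $/kg; k ≥ 31.8 W/(m·K); max service T ≥ 358 °C. Survivors: silicon carbide, alloy steel.
In SI units:
  silicon carbide: σ_y = 549.0 MPa, ρ = 3150 kg/m³
  alloy steel: σ_y = 511.0 MPa, ρ = 7801 kg/m³
  silicon carbide: M = 21.3×10⁻³
  alloy steel: M = 8.19×10⁻³
Highest index: silicon carbide.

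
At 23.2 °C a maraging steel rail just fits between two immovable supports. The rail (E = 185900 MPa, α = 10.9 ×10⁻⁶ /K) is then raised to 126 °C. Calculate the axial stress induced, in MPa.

E = 185900 MPa = 185.9 GPa.
ΔT = 102.8 K. Constrained thermal stress σ = E·α·ΔT = 185.9×10³ MPa × 10.9×10⁻⁶ × 102.8 = 208 MPa (compressive).

208 MPa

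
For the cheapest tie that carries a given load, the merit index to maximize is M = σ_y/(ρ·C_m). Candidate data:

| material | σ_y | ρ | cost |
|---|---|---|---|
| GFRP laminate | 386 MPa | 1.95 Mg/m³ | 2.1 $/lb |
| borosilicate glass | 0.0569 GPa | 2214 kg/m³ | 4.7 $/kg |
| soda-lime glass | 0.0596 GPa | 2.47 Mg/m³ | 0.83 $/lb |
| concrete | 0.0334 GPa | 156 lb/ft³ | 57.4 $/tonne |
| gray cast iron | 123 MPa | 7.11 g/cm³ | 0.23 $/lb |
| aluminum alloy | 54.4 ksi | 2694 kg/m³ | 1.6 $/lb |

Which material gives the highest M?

Convert each candidate to consistent units, then evaluate M:
  GFRP laminate: σ_y = 386.0 MPa, ρ = 1950 kg/m³, cost = 4.630 $/kg
  borosilicate glass: σ_y = 56.90 MPa, ρ = 2214 kg/m³, cost = 4.700 $/kg
  soda-lime glass: σ_y = 59.60 MPa, ρ = 2470 kg/m³, cost = 1.830 $/kg
  concrete: σ_y = 33.40 MPa, ρ = 2499 kg/m³, cost = 0.05740 $/kg
  gray cast iron: σ_y = 123.0 MPa, ρ = 7110 kg/m³, cost = 0.5071 $/kg
  aluminum alloy: σ_y = 375.1 MPa, ρ = 2694 kg/m³, cost = 3.527 $/kg
  concrete: M = 233 kN·m per $
  GFRP laminate: M = 42.8 kN·m per $
  aluminum alloy: M = 39.5 kN·m per $
  gray cast iron: M = 34.1 kN·m per $
  soda-lime glass: M = 13.2 kN·m per $
  borosilicate glass: M = 5.47 kN·m per $
The maximum is for concrete.

concrete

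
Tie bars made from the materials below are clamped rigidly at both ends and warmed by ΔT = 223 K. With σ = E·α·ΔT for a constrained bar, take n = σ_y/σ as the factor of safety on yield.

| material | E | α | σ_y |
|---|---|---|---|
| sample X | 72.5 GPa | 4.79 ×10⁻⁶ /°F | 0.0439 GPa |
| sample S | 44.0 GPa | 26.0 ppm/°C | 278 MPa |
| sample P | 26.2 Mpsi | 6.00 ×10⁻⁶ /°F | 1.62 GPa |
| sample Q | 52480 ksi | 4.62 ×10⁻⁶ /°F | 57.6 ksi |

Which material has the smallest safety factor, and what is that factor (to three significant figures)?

sample X, n = 0.315

Per material, after unit conversion:
  sample X: E = 72.50, α = 8.62, σ_y = 43.90 → σ = 139 MPa, n = 0.315
  sample S: E = 44.00, α = 26.0, σ_y = 278.0 → σ = 255 MPa, n = 1.09
  sample P: E = 180.6, α = 10.8, σ_y = 1620 → σ = 435 MPa, n = 3.72
  sample Q: E = 361.8, α = 8.32, σ_y = 397.1 → σ = 671 MPa, n = 0.592
The minimum is sample X at n = 0.315.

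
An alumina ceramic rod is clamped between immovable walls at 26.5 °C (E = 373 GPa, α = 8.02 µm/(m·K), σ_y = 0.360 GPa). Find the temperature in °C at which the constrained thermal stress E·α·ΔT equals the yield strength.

σ_y = 0.360 GPa = 360.0 MPa.
E·α·ΔT = 360.0 MPa ⇒ ΔT = 360.0 / (373.0×10³ × 8.02×10⁻⁶) = 120.3 K.
T = 26.5 + 120.3 = 146.8 °C.

147 °C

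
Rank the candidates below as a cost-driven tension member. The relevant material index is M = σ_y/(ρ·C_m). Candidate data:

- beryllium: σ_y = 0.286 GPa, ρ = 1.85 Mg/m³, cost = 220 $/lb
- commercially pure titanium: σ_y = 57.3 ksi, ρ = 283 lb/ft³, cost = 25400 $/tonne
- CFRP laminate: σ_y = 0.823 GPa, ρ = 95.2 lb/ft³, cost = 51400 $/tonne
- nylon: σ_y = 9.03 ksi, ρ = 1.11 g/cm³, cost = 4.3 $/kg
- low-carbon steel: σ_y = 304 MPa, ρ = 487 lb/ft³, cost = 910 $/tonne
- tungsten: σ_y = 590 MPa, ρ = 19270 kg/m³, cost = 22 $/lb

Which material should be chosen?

low-carbon steel

In SI units:
  beryllium: σ_y = 286.0 MPa, ρ = 1850 kg/m³, cost = 485.0 $/kg
  commercially pure titanium: σ_y = 395.1 MPa, ρ = 4533 kg/m³, cost = 25.40 $/kg
  CFRP laminate: σ_y = 823.0 MPa, ρ = 1525 kg/m³, cost = 51.40 $/kg
  nylon: σ_y = 62.26 MPa, ρ = 1110 kg/m³, cost = 4.300 $/kg
  low-carbon steel: σ_y = 304.0 MPa, ρ = 7801 kg/m³, cost = 0.9100 $/kg
  tungsten: σ_y = 590.0 MPa, ρ = 19270 kg/m³, cost = 48.50 $/kg
  low-carbon steel: M = 42.8 kN·m per $
  nylon: M = 13.0 kN·m per $
  CFRP laminate: M = 10.5 kN·m per $
  commercially pure titanium: M = 3.43 kN·m per $
  tungsten: M = 0.631 kN·m per $
  beryllium: M = 0.319 kN·m per $
Highest index: low-carbon steel.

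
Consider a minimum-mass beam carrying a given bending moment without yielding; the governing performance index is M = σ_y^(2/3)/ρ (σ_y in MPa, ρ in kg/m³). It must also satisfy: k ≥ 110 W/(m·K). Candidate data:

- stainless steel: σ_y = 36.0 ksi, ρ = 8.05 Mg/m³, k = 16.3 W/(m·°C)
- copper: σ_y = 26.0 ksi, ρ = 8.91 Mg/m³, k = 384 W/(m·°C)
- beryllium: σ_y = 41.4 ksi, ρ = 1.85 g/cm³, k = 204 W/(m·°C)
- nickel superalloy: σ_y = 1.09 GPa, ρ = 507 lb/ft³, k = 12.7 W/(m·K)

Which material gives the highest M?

beryllium

Screen on constraints: k ≥ 110 W/(m·K). Survivors: copper, beryllium.
After converting to SI:
  copper: σ_y = 179.3 MPa, ρ = 8910 kg/m³
  beryllium: σ_y = 285.4 MPa, ρ = 1850 kg/m³
  beryllium: M = 23.4×10⁻³
  copper: M = 3.57×10⁻³
Highest index: beryllium.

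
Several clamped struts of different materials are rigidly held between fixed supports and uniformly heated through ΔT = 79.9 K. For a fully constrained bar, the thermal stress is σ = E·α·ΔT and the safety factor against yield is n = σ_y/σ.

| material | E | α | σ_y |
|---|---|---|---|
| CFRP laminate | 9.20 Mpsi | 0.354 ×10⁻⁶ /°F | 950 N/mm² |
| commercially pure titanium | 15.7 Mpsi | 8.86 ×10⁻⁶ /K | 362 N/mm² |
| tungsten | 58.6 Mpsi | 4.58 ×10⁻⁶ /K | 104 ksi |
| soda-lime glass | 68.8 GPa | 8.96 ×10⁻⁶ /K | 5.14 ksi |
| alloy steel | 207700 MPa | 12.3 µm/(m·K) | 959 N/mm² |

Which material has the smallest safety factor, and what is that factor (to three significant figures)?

In consistent units (E in GPa, α in ×10⁻⁶/K, σ_y in MPa):
  CFRP laminate: E = 63.43, α = 0.637, σ_y = 950.0 → σ = 3.23 MPa, n = 294
  commercially pure titanium: E = 108.2, α = 8.86, σ_y = 362.0 → σ = 76.6 MPa, n = 4.72
  tungsten: E = 404.0, α = 4.58, σ_y = 717.1 → σ = 148 MPa, n = 4.85
  soda-lime glass: E = 68.80, α = 8.96, σ_y = 35.44 → σ = 49.3 MPa, n = 0.720
  alloy steel: E = 207.7, α = 12.3, σ_y = 959.0 → σ = 204 MPa, n = 4.70
The minimum is soda-lime glass at n = 0.720.

soda-lime glass, n = 0.720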